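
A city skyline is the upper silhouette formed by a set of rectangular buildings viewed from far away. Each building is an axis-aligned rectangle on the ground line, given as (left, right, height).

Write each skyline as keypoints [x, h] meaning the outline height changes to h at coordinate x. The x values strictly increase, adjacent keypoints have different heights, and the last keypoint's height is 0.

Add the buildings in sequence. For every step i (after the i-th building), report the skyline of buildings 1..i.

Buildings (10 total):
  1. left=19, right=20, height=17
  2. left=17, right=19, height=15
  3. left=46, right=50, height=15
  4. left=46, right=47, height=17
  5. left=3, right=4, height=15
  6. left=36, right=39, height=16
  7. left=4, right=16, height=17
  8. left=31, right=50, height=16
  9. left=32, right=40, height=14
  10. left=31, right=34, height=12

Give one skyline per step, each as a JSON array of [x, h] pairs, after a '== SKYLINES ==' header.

== SKYLINES ==
[[19,17],[20,0]]
[[17,15],[19,17],[20,0]]
[[17,15],[19,17],[20,0],[46,15],[50,0]]
[[17,15],[19,17],[20,0],[46,17],[47,15],[50,0]]
[[3,15],[4,0],[17,15],[19,17],[20,0],[46,17],[47,15],[50,0]]
[[3,15],[4,0],[17,15],[19,17],[20,0],[36,16],[39,0],[46,17],[47,15],[50,0]]
[[3,15],[4,17],[16,0],[17,15],[19,17],[20,0],[36,16],[39,0],[46,17],[47,15],[50,0]]
[[3,15],[4,17],[16,0],[17,15],[19,17],[20,0],[31,16],[46,17],[47,16],[50,0]]
[[3,15],[4,17],[16,0],[17,15],[19,17],[20,0],[31,16],[46,17],[47,16],[50,0]]
[[3,15],[4,17],[16,0],[17,15],[19,17],[20,0],[31,16],[46,17],[47,16],[50,0]]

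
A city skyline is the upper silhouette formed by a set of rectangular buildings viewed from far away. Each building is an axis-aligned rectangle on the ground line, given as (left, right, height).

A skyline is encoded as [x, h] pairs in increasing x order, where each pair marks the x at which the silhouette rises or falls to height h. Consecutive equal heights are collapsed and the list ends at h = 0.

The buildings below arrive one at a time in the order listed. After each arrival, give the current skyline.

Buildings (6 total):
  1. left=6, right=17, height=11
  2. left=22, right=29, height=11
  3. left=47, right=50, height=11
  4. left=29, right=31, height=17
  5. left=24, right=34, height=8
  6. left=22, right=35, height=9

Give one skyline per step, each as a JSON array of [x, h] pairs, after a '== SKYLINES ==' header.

== SKYLINES ==
[[6,11],[17,0]]
[[6,11],[17,0],[22,11],[29,0]]
[[6,11],[17,0],[22,11],[29,0],[47,11],[50,0]]
[[6,11],[17,0],[22,11],[29,17],[31,0],[47,11],[50,0]]
[[6,11],[17,0],[22,11],[29,17],[31,8],[34,0],[47,11],[50,0]]
[[6,11],[17,0],[22,11],[29,17],[31,9],[35,0],[47,11],[50,0]]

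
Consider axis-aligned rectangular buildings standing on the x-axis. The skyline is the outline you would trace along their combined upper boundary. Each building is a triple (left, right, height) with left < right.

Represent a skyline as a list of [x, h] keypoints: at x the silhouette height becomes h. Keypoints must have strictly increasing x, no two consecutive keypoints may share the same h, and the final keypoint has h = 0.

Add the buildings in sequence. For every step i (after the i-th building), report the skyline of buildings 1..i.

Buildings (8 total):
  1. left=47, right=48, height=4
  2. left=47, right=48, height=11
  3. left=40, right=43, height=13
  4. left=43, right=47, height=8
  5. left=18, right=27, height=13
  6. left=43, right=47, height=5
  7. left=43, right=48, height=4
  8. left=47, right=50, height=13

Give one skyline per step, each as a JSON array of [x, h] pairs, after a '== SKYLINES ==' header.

== SKYLINES ==
[[47,4],[48,0]]
[[47,11],[48,0]]
[[40,13],[43,0],[47,11],[48,0]]
[[40,13],[43,8],[47,11],[48,0]]
[[18,13],[27,0],[40,13],[43,8],[47,11],[48,0]]
[[18,13],[27,0],[40,13],[43,8],[47,11],[48,0]]
[[18,13],[27,0],[40,13],[43,8],[47,11],[48,0]]
[[18,13],[27,0],[40,13],[43,8],[47,13],[50,0]]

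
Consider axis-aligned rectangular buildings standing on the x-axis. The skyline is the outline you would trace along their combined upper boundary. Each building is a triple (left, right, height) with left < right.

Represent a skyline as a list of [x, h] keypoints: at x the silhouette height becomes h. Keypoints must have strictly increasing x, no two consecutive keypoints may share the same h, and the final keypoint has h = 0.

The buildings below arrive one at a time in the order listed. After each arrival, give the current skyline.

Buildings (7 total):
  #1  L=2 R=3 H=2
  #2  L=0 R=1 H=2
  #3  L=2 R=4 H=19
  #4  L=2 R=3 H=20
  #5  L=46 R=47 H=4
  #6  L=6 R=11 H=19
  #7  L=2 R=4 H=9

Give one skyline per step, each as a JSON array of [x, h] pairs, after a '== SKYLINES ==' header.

== SKYLINES ==
[[2,2],[3,0]]
[[0,2],[1,0],[2,2],[3,0]]
[[0,2],[1,0],[2,19],[4,0]]
[[0,2],[1,0],[2,20],[3,19],[4,0]]
[[0,2],[1,0],[2,20],[3,19],[4,0],[46,4],[47,0]]
[[0,2],[1,0],[2,20],[3,19],[4,0],[6,19],[11,0],[46,4],[47,0]]
[[0,2],[1,0],[2,20],[3,19],[4,0],[6,19],[11,0],[46,4],[47,0]]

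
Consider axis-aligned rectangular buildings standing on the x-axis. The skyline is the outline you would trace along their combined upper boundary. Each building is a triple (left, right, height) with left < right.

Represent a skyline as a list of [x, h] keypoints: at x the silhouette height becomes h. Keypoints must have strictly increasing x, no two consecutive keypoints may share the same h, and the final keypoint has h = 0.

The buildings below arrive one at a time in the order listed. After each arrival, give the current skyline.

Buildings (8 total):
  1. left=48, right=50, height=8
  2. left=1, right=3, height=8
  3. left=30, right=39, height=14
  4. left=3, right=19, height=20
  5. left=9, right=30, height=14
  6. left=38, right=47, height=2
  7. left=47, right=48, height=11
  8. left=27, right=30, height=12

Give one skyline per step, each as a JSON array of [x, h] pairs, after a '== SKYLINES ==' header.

== SKYLINES ==
[[48,8],[50,0]]
[[1,8],[3,0],[48,8],[50,0]]
[[1,8],[3,0],[30,14],[39,0],[48,8],[50,0]]
[[1,8],[3,20],[19,0],[30,14],[39,0],[48,8],[50,0]]
[[1,8],[3,20],[19,14],[39,0],[48,8],[50,0]]
[[1,8],[3,20],[19,14],[39,2],[47,0],[48,8],[50,0]]
[[1,8],[3,20],[19,14],[39,2],[47,11],[48,8],[50,0]]
[[1,8],[3,20],[19,14],[39,2],[47,11],[48,8],[50,0]]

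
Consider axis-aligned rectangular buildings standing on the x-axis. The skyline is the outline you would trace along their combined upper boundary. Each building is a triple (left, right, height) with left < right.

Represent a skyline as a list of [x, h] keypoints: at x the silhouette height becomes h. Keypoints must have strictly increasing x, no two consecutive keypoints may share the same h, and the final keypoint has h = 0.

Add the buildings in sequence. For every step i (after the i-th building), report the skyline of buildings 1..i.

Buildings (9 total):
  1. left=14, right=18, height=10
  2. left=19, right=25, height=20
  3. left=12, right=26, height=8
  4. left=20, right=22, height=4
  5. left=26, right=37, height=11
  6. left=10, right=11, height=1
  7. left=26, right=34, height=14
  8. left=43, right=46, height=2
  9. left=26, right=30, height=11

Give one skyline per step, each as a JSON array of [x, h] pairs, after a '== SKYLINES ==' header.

== SKYLINES ==
[[14,10],[18,0]]
[[14,10],[18,0],[19,20],[25,0]]
[[12,8],[14,10],[18,8],[19,20],[25,8],[26,0]]
[[12,8],[14,10],[18,8],[19,20],[25,8],[26,0]]
[[12,8],[14,10],[18,8],[19,20],[25,8],[26,11],[37,0]]
[[10,1],[11,0],[12,8],[14,10],[18,8],[19,20],[25,8],[26,11],[37,0]]
[[10,1],[11,0],[12,8],[14,10],[18,8],[19,20],[25,8],[26,14],[34,11],[37,0]]
[[10,1],[11,0],[12,8],[14,10],[18,8],[19,20],[25,8],[26,14],[34,11],[37,0],[43,2],[46,0]]
[[10,1],[11,0],[12,8],[14,10],[18,8],[19,20],[25,8],[26,14],[34,11],[37,0],[43,2],[46,0]]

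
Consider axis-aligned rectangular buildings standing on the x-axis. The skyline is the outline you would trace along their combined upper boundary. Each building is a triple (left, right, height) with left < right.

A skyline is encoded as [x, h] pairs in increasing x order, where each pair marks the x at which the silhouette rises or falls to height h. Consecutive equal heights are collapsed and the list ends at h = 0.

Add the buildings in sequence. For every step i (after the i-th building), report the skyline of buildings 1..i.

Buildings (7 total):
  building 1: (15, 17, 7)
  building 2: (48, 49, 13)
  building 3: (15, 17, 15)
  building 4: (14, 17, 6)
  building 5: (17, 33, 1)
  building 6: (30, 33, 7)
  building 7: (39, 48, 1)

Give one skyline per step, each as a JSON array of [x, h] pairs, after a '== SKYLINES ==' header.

== SKYLINES ==
[[15,7],[17,0]]
[[15,7],[17,0],[48,13],[49,0]]
[[15,15],[17,0],[48,13],[49,0]]
[[14,6],[15,15],[17,0],[48,13],[49,0]]
[[14,6],[15,15],[17,1],[33,0],[48,13],[49,0]]
[[14,6],[15,15],[17,1],[30,7],[33,0],[48,13],[49,0]]
[[14,6],[15,15],[17,1],[30,7],[33,0],[39,1],[48,13],[49,0]]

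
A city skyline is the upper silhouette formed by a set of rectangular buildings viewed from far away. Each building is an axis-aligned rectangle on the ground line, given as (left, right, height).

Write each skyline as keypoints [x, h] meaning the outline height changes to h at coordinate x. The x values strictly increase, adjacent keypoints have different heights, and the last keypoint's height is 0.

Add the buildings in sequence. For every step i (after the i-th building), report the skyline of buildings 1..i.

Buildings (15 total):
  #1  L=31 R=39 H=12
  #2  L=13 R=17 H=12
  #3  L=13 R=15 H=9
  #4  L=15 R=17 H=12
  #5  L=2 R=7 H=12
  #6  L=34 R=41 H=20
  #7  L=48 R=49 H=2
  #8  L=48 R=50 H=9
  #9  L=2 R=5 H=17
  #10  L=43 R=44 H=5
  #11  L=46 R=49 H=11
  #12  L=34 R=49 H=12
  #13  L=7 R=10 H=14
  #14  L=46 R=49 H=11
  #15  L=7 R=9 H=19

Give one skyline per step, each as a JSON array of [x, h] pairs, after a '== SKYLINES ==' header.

== SKYLINES ==
[[31,12],[39,0]]
[[13,12],[17,0],[31,12],[39,0]]
[[13,12],[17,0],[31,12],[39,0]]
[[13,12],[17,0],[31,12],[39,0]]
[[2,12],[7,0],[13,12],[17,0],[31,12],[39,0]]
[[2,12],[7,0],[13,12],[17,0],[31,12],[34,20],[41,0]]
[[2,12],[7,0],[13,12],[17,0],[31,12],[34,20],[41,0],[48,2],[49,0]]
[[2,12],[7,0],[13,12],[17,0],[31,12],[34,20],[41,0],[48,9],[50,0]]
[[2,17],[5,12],[7,0],[13,12],[17,0],[31,12],[34,20],[41,0],[48,9],[50,0]]
[[2,17],[5,12],[7,0],[13,12],[17,0],[31,12],[34,20],[41,0],[43,5],[44,0],[48,9],[50,0]]
[[2,17],[5,12],[7,0],[13,12],[17,0],[31,12],[34,20],[41,0],[43,5],[44,0],[46,11],[49,9],[50,0]]
[[2,17],[5,12],[7,0],[13,12],[17,0],[31,12],[34,20],[41,12],[49,9],[50,0]]
[[2,17],[5,12],[7,14],[10,0],[13,12],[17,0],[31,12],[34,20],[41,12],[49,9],[50,0]]
[[2,17],[5,12],[7,14],[10,0],[13,12],[17,0],[31,12],[34,20],[41,12],[49,9],[50,0]]
[[2,17],[5,12],[7,19],[9,14],[10,0],[13,12],[17,0],[31,12],[34,20],[41,12],[49,9],[50,0]]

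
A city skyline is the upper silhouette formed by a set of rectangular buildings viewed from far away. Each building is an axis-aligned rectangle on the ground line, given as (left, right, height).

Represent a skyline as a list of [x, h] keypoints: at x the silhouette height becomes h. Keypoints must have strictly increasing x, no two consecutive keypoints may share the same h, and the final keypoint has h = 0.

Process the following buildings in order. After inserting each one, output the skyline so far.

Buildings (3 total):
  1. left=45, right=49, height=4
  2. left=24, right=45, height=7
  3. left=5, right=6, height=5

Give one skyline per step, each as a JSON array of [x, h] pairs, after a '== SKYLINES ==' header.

== SKYLINES ==
[[45,4],[49,0]]
[[24,7],[45,4],[49,0]]
[[5,5],[6,0],[24,7],[45,4],[49,0]]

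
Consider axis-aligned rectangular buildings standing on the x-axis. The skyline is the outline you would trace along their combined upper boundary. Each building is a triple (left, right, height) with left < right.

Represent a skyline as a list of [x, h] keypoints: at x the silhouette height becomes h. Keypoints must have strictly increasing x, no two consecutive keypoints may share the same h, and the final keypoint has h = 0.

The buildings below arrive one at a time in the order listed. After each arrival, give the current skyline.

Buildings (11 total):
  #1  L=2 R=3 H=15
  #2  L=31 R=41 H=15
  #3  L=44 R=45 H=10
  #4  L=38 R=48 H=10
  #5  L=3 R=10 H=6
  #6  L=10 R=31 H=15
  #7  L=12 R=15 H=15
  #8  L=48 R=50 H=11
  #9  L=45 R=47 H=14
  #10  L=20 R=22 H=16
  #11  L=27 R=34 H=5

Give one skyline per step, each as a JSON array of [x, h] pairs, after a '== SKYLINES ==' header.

== SKYLINES ==
[[2,15],[3,0]]
[[2,15],[3,0],[31,15],[41,0]]
[[2,15],[3,0],[31,15],[41,0],[44,10],[45,0]]
[[2,15],[3,0],[31,15],[41,10],[48,0]]
[[2,15],[3,6],[10,0],[31,15],[41,10],[48,0]]
[[2,15],[3,6],[10,15],[41,10],[48,0]]
[[2,15],[3,6],[10,15],[41,10],[48,0]]
[[2,15],[3,6],[10,15],[41,10],[48,11],[50,0]]
[[2,15],[3,6],[10,15],[41,10],[45,14],[47,10],[48,11],[50,0]]
[[2,15],[3,6],[10,15],[20,16],[22,15],[41,10],[45,14],[47,10],[48,11],[50,0]]
[[2,15],[3,6],[10,15],[20,16],[22,15],[41,10],[45,14],[47,10],[48,11],[50,0]]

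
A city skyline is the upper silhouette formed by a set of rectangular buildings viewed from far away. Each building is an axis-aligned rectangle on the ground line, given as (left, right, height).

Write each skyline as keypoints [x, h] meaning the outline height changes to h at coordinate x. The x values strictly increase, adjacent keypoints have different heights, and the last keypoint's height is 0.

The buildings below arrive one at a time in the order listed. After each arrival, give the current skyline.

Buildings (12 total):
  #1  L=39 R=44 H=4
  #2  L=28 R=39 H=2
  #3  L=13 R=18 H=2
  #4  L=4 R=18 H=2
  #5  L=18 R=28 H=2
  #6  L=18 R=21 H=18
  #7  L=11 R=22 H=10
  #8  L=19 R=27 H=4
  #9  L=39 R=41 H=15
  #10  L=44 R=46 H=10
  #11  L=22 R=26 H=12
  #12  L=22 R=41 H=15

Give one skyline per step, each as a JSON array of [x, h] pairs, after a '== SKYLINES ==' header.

== SKYLINES ==
[[39,4],[44,0]]
[[28,2],[39,4],[44,0]]
[[13,2],[18,0],[28,2],[39,4],[44,0]]
[[4,2],[18,0],[28,2],[39,4],[44,0]]
[[4,2],[39,4],[44,0]]
[[4,2],[18,18],[21,2],[39,4],[44,0]]
[[4,2],[11,10],[18,18],[21,10],[22,2],[39,4],[44,0]]
[[4,2],[11,10],[18,18],[21,10],[22,4],[27,2],[39,4],[44,0]]
[[4,2],[11,10],[18,18],[21,10],[22,4],[27,2],[39,15],[41,4],[44,0]]
[[4,2],[11,10],[18,18],[21,10],[22,4],[27,2],[39,15],[41,4],[44,10],[46,0]]
[[4,2],[11,10],[18,18],[21,10],[22,12],[26,4],[27,2],[39,15],[41,4],[44,10],[46,0]]
[[4,2],[11,10],[18,18],[21,10],[22,15],[41,4],[44,10],[46,0]]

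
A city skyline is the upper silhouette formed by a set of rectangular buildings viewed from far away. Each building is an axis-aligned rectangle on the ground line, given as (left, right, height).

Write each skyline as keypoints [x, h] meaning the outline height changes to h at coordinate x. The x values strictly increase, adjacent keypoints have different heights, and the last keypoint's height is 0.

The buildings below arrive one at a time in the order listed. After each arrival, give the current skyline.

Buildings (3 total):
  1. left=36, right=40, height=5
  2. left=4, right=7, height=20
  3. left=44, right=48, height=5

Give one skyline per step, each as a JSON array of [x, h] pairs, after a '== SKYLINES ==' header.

== SKYLINES ==
[[36,5],[40,0]]
[[4,20],[7,0],[36,5],[40,0]]
[[4,20],[7,0],[36,5],[40,0],[44,5],[48,0]]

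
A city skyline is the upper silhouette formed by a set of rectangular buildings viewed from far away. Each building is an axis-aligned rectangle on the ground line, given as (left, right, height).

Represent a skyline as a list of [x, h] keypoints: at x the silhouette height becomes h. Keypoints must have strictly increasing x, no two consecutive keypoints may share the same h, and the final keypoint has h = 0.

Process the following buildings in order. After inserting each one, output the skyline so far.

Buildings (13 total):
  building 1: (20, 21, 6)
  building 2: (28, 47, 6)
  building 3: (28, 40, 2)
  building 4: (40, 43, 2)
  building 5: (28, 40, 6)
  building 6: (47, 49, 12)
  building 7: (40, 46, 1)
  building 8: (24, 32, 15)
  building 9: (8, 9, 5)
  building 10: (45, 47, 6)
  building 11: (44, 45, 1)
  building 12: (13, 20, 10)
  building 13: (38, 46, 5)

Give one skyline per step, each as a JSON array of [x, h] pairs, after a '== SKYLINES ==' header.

== SKYLINES ==
[[20,6],[21,0]]
[[20,6],[21,0],[28,6],[47,0]]
[[20,6],[21,0],[28,6],[47,0]]
[[20,6],[21,0],[28,6],[47,0]]
[[20,6],[21,0],[28,6],[47,0]]
[[20,6],[21,0],[28,6],[47,12],[49,0]]
[[20,6],[21,0],[28,6],[47,12],[49,0]]
[[20,6],[21,0],[24,15],[32,6],[47,12],[49,0]]
[[8,5],[9,0],[20,6],[21,0],[24,15],[32,6],[47,12],[49,0]]
[[8,5],[9,0],[20,6],[21,0],[24,15],[32,6],[47,12],[49,0]]
[[8,5],[9,0],[20,6],[21,0],[24,15],[32,6],[47,12],[49,0]]
[[8,5],[9,0],[13,10],[20,6],[21,0],[24,15],[32,6],[47,12],[49,0]]
[[8,5],[9,0],[13,10],[20,6],[21,0],[24,15],[32,6],[47,12],[49,0]]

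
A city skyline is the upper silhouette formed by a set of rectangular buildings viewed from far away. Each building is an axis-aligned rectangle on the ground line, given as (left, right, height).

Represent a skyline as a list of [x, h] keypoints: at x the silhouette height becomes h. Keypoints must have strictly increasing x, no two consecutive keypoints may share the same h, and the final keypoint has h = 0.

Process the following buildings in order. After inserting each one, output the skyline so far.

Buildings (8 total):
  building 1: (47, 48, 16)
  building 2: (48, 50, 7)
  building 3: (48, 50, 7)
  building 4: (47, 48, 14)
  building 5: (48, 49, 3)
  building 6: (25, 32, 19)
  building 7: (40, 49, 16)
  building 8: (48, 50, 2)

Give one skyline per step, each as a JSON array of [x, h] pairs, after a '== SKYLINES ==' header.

== SKYLINES ==
[[47,16],[48,0]]
[[47,16],[48,7],[50,0]]
[[47,16],[48,7],[50,0]]
[[47,16],[48,7],[50,0]]
[[47,16],[48,7],[50,0]]
[[25,19],[32,0],[47,16],[48,7],[50,0]]
[[25,19],[32,0],[40,16],[49,7],[50,0]]
[[25,19],[32,0],[40,16],[49,7],[50,0]]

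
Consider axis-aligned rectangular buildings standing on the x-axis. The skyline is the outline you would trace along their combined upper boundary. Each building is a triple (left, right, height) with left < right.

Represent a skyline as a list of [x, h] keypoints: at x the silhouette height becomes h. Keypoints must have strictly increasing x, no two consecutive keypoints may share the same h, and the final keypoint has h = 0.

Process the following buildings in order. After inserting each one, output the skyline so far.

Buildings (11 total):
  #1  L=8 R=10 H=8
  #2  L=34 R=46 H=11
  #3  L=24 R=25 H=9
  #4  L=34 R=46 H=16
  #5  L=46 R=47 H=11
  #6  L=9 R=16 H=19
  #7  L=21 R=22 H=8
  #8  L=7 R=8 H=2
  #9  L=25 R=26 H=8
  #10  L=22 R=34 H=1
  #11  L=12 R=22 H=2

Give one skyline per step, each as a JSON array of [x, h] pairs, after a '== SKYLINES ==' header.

== SKYLINES ==
[[8,8],[10,0]]
[[8,8],[10,0],[34,11],[46,0]]
[[8,8],[10,0],[24,9],[25,0],[34,11],[46,0]]
[[8,8],[10,0],[24,9],[25,0],[34,16],[46,0]]
[[8,8],[10,0],[24,9],[25,0],[34,16],[46,11],[47,0]]
[[8,8],[9,19],[16,0],[24,9],[25,0],[34,16],[46,11],[47,0]]
[[8,8],[9,19],[16,0],[21,8],[22,0],[24,9],[25,0],[34,16],[46,11],[47,0]]
[[7,2],[8,8],[9,19],[16,0],[21,8],[22,0],[24,9],[25,0],[34,16],[46,11],[47,0]]
[[7,2],[8,8],[9,19],[16,0],[21,8],[22,0],[24,9],[25,8],[26,0],[34,16],[46,11],[47,0]]
[[7,2],[8,8],[9,19],[16,0],[21,8],[22,1],[24,9],[25,8],[26,1],[34,16],[46,11],[47,0]]
[[7,2],[8,8],[9,19],[16,2],[21,8],[22,1],[24,9],[25,8],[26,1],[34,16],[46,11],[47,0]]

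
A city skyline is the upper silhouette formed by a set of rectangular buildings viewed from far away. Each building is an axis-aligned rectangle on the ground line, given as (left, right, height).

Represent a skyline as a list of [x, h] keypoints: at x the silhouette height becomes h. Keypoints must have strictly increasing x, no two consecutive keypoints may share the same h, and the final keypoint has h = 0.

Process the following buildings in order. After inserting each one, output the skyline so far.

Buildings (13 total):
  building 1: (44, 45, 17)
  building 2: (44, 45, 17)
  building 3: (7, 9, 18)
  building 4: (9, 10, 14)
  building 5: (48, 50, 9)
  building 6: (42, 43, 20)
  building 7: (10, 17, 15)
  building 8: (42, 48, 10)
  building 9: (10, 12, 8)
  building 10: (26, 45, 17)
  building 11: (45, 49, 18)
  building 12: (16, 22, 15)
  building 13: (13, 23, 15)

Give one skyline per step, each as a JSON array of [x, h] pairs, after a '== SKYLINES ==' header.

== SKYLINES ==
[[44,17],[45,0]]
[[44,17],[45,0]]
[[7,18],[9,0],[44,17],[45,0]]
[[7,18],[9,14],[10,0],[44,17],[45,0]]
[[7,18],[9,14],[10,0],[44,17],[45,0],[48,9],[50,0]]
[[7,18],[9,14],[10,0],[42,20],[43,0],[44,17],[45,0],[48,9],[50,0]]
[[7,18],[9,14],[10,15],[17,0],[42,20],[43,0],[44,17],[45,0],[48,9],[50,0]]
[[7,18],[9,14],[10,15],[17,0],[42,20],[43,10],[44,17],[45,10],[48,9],[50,0]]
[[7,18],[9,14],[10,15],[17,0],[42,20],[43,10],[44,17],[45,10],[48,9],[50,0]]
[[7,18],[9,14],[10,15],[17,0],[26,17],[42,20],[43,17],[45,10],[48,9],[50,0]]
[[7,18],[9,14],[10,15],[17,0],[26,17],[42,20],[43,17],[45,18],[49,9],[50,0]]
[[7,18],[9,14],[10,15],[22,0],[26,17],[42,20],[43,17],[45,18],[49,9],[50,0]]
[[7,18],[9,14],[10,15],[23,0],[26,17],[42,20],[43,17],[45,18],[49,9],[50,0]]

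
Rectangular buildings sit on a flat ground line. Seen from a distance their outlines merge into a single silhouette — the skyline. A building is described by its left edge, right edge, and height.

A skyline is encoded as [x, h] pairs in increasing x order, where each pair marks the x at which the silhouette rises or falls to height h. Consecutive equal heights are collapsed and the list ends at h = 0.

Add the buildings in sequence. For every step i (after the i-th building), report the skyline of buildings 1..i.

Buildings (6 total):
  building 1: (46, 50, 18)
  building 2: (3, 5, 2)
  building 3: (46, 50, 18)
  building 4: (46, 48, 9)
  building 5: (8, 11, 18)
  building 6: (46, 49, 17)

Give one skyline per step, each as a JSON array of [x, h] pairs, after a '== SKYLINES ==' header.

== SKYLINES ==
[[46,18],[50,0]]
[[3,2],[5,0],[46,18],[50,0]]
[[3,2],[5,0],[46,18],[50,0]]
[[3,2],[5,0],[46,18],[50,0]]
[[3,2],[5,0],[8,18],[11,0],[46,18],[50,0]]
[[3,2],[5,0],[8,18],[11,0],[46,18],[50,0]]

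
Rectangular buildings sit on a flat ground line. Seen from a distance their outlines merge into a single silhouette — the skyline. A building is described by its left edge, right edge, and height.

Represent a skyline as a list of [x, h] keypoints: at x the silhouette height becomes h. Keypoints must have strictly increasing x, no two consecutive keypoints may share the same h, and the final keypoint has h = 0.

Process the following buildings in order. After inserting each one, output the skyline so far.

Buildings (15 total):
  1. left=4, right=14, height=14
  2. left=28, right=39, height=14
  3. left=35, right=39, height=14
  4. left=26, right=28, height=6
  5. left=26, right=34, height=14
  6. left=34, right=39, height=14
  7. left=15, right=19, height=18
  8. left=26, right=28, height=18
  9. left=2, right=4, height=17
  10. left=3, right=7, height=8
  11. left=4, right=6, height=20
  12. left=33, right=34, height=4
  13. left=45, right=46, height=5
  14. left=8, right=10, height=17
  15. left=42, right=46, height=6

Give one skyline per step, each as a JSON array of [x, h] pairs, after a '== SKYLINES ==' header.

== SKYLINES ==
[[4,14],[14,0]]
[[4,14],[14,0],[28,14],[39,0]]
[[4,14],[14,0],[28,14],[39,0]]
[[4,14],[14,0],[26,6],[28,14],[39,0]]
[[4,14],[14,0],[26,14],[39,0]]
[[4,14],[14,0],[26,14],[39,0]]
[[4,14],[14,0],[15,18],[19,0],[26,14],[39,0]]
[[4,14],[14,0],[15,18],[19,0],[26,18],[28,14],[39,0]]
[[2,17],[4,14],[14,0],[15,18],[19,0],[26,18],[28,14],[39,0]]
[[2,17],[4,14],[14,0],[15,18],[19,0],[26,18],[28,14],[39,0]]
[[2,17],[4,20],[6,14],[14,0],[15,18],[19,0],[26,18],[28,14],[39,0]]
[[2,17],[4,20],[6,14],[14,0],[15,18],[19,0],[26,18],[28,14],[39,0]]
[[2,17],[4,20],[6,14],[14,0],[15,18],[19,0],[26,18],[28,14],[39,0],[45,5],[46,0]]
[[2,17],[4,20],[6,14],[8,17],[10,14],[14,0],[15,18],[19,0],[26,18],[28,14],[39,0],[45,5],[46,0]]
[[2,17],[4,20],[6,14],[8,17],[10,14],[14,0],[15,18],[19,0],[26,18],[28,14],[39,0],[42,6],[46,0]]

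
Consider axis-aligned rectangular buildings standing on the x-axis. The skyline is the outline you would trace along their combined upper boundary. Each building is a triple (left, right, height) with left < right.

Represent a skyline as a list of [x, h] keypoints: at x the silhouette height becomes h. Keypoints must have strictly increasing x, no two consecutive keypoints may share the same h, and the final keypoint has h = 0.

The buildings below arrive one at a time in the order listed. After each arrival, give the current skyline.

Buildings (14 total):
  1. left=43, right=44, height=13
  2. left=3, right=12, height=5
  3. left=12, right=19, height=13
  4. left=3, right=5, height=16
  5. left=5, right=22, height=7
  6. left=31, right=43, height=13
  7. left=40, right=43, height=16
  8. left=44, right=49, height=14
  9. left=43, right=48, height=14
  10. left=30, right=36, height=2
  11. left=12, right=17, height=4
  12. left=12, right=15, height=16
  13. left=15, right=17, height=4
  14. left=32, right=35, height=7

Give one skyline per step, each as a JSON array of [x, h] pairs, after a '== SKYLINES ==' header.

== SKYLINES ==
[[43,13],[44,0]]
[[3,5],[12,0],[43,13],[44,0]]
[[3,5],[12,13],[19,0],[43,13],[44,0]]
[[3,16],[5,5],[12,13],[19,0],[43,13],[44,0]]
[[3,16],[5,7],[12,13],[19,7],[22,0],[43,13],[44,0]]
[[3,16],[5,7],[12,13],[19,7],[22,0],[31,13],[44,0]]
[[3,16],[5,7],[12,13],[19,7],[22,0],[31,13],[40,16],[43,13],[44,0]]
[[3,16],[5,7],[12,13],[19,7],[22,0],[31,13],[40,16],[43,13],[44,14],[49,0]]
[[3,16],[5,7],[12,13],[19,7],[22,0],[31,13],[40,16],[43,14],[49,0]]
[[3,16],[5,7],[12,13],[19,7],[22,0],[30,2],[31,13],[40,16],[43,14],[49,0]]
[[3,16],[5,7],[12,13],[19,7],[22,0],[30,2],[31,13],[40,16],[43,14],[49,0]]
[[3,16],[5,7],[12,16],[15,13],[19,7],[22,0],[30,2],[31,13],[40,16],[43,14],[49,0]]
[[3,16],[5,7],[12,16],[15,13],[19,7],[22,0],[30,2],[31,13],[40,16],[43,14],[49,0]]
[[3,16],[5,7],[12,16],[15,13],[19,7],[22,0],[30,2],[31,13],[40,16],[43,14],[49,0]]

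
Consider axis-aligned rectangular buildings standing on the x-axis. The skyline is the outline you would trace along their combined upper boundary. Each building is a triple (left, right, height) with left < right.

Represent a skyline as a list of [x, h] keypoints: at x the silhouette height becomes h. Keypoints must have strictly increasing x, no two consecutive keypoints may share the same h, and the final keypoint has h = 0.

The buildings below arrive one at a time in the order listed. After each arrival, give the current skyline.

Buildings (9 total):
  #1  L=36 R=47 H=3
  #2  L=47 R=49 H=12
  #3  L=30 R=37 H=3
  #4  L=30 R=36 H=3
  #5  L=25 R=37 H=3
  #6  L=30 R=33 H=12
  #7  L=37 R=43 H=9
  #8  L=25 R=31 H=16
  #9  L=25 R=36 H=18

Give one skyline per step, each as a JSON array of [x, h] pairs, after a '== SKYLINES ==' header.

== SKYLINES ==
[[36,3],[47,0]]
[[36,3],[47,12],[49,0]]
[[30,3],[47,12],[49,0]]
[[30,3],[47,12],[49,0]]
[[25,3],[47,12],[49,0]]
[[25,3],[30,12],[33,3],[47,12],[49,0]]
[[25,3],[30,12],[33,3],[37,9],[43,3],[47,12],[49,0]]
[[25,16],[31,12],[33,3],[37,9],[43,3],[47,12],[49,0]]
[[25,18],[36,3],[37,9],[43,3],[47,12],[49,0]]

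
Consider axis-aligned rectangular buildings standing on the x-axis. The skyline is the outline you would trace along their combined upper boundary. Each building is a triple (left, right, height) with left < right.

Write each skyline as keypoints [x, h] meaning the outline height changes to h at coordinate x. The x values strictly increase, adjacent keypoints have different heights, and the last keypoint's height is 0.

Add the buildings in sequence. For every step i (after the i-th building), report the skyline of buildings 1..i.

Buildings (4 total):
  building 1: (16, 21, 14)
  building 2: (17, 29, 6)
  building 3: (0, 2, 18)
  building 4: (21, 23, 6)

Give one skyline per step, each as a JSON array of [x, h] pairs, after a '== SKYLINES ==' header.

== SKYLINES ==
[[16,14],[21,0]]
[[16,14],[21,6],[29,0]]
[[0,18],[2,0],[16,14],[21,6],[29,0]]
[[0,18],[2,0],[16,14],[21,6],[29,0]]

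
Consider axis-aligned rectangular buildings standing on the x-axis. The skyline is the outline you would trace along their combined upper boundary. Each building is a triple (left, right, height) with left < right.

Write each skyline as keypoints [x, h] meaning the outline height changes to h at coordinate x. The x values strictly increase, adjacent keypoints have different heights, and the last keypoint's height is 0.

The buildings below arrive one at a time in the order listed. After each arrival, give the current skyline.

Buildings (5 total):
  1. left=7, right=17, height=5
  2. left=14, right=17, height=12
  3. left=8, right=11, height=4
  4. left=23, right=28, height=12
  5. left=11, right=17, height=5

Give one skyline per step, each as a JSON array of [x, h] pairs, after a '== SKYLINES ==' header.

== SKYLINES ==
[[7,5],[17,0]]
[[7,5],[14,12],[17,0]]
[[7,5],[14,12],[17,0]]
[[7,5],[14,12],[17,0],[23,12],[28,0]]
[[7,5],[14,12],[17,0],[23,12],[28,0]]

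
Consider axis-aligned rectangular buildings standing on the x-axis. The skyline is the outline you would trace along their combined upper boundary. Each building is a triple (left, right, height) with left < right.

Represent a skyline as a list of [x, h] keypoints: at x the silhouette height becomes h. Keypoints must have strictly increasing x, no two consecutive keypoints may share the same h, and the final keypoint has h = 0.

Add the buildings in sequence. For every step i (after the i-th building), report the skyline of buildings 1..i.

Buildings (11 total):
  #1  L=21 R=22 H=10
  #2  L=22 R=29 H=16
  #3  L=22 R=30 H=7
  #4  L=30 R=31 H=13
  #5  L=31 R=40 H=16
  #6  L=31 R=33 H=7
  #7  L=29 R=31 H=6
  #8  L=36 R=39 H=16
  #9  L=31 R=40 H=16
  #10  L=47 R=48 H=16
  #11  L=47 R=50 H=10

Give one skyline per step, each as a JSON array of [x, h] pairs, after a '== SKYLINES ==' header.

== SKYLINES ==
[[21,10],[22,0]]
[[21,10],[22,16],[29,0]]
[[21,10],[22,16],[29,7],[30,0]]
[[21,10],[22,16],[29,7],[30,13],[31,0]]
[[21,10],[22,16],[29,7],[30,13],[31,16],[40,0]]
[[21,10],[22,16],[29,7],[30,13],[31,16],[40,0]]
[[21,10],[22,16],[29,7],[30,13],[31,16],[40,0]]
[[21,10],[22,16],[29,7],[30,13],[31,16],[40,0]]
[[21,10],[22,16],[29,7],[30,13],[31,16],[40,0]]
[[21,10],[22,16],[29,7],[30,13],[31,16],[40,0],[47,16],[48,0]]
[[21,10],[22,16],[29,7],[30,13],[31,16],[40,0],[47,16],[48,10],[50,0]]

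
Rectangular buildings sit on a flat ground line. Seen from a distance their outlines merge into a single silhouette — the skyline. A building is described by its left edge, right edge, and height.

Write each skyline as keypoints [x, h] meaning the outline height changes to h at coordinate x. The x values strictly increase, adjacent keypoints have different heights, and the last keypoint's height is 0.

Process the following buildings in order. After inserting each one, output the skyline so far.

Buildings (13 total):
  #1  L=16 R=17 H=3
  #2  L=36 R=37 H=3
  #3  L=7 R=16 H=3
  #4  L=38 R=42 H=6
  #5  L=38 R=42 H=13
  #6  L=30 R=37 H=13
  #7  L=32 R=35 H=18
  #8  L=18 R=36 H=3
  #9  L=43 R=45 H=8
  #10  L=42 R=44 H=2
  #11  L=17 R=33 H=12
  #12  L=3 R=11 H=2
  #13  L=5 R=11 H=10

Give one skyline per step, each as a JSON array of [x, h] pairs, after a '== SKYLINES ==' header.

== SKYLINES ==
[[16,3],[17,0]]
[[16,3],[17,0],[36,3],[37,0]]
[[7,3],[17,0],[36,3],[37,0]]
[[7,3],[17,0],[36,3],[37,0],[38,6],[42,0]]
[[7,3],[17,0],[36,3],[37,0],[38,13],[42,0]]
[[7,3],[17,0],[30,13],[37,0],[38,13],[42,0]]
[[7,3],[17,0],[30,13],[32,18],[35,13],[37,0],[38,13],[42,0]]
[[7,3],[17,0],[18,3],[30,13],[32,18],[35,13],[37,0],[38,13],[42,0]]
[[7,3],[17,0],[18,3],[30,13],[32,18],[35,13],[37,0],[38,13],[42,0],[43,8],[45,0]]
[[7,3],[17,0],[18,3],[30,13],[32,18],[35,13],[37,0],[38,13],[42,2],[43,8],[45,0]]
[[7,3],[17,12],[30,13],[32,18],[35,13],[37,0],[38,13],[42,2],[43,8],[45,0]]
[[3,2],[7,3],[17,12],[30,13],[32,18],[35,13],[37,0],[38,13],[42,2],[43,8],[45,0]]
[[3,2],[5,10],[11,3],[17,12],[30,13],[32,18],[35,13],[37,0],[38,13],[42,2],[43,8],[45,0]]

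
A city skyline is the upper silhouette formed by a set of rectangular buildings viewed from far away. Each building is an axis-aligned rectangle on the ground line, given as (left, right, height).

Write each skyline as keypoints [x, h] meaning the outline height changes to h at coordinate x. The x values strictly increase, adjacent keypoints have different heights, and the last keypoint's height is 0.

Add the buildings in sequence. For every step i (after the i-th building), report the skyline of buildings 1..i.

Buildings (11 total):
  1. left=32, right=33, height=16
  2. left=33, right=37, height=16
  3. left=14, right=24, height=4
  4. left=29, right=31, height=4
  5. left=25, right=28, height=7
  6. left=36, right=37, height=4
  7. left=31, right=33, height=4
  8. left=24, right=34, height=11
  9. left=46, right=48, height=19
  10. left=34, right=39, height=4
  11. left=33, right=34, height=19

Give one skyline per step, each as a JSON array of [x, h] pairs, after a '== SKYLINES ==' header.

== SKYLINES ==
[[32,16],[33,0]]
[[32,16],[37,0]]
[[14,4],[24,0],[32,16],[37,0]]
[[14,4],[24,0],[29,4],[31,0],[32,16],[37,0]]
[[14,4],[24,0],[25,7],[28,0],[29,4],[31,0],[32,16],[37,0]]
[[14,4],[24,0],[25,7],[28,0],[29,4],[31,0],[32,16],[37,0]]
[[14,4],[24,0],[25,7],[28,0],[29,4],[32,16],[37,0]]
[[14,4],[24,11],[32,16],[37,0]]
[[14,4],[24,11],[32,16],[37,0],[46,19],[48,0]]
[[14,4],[24,11],[32,16],[37,4],[39,0],[46,19],[48,0]]
[[14,4],[24,11],[32,16],[33,19],[34,16],[37,4],[39,0],[46,19],[48,0]]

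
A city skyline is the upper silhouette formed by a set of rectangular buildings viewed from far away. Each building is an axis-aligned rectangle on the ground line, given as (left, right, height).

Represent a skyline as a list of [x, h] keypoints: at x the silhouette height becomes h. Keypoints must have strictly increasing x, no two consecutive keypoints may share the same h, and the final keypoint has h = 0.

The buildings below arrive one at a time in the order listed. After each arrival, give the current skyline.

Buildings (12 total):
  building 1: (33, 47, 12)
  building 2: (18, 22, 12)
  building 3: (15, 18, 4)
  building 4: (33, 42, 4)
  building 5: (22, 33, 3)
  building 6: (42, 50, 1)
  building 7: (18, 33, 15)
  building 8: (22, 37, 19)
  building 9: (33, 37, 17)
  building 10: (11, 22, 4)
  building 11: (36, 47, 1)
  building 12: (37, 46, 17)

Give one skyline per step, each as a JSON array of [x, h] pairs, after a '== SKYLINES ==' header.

== SKYLINES ==
[[33,12],[47,0]]
[[18,12],[22,0],[33,12],[47,0]]
[[15,4],[18,12],[22,0],[33,12],[47,0]]
[[15,4],[18,12],[22,0],[33,12],[47,0]]
[[15,4],[18,12],[22,3],[33,12],[47,0]]
[[15,4],[18,12],[22,3],[33,12],[47,1],[50,0]]
[[15,4],[18,15],[33,12],[47,1],[50,0]]
[[15,4],[18,15],[22,19],[37,12],[47,1],[50,0]]
[[15,4],[18,15],[22,19],[37,12],[47,1],[50,0]]
[[11,4],[18,15],[22,19],[37,12],[47,1],[50,0]]
[[11,4],[18,15],[22,19],[37,12],[47,1],[50,0]]
[[11,4],[18,15],[22,19],[37,17],[46,12],[47,1],[50,0]]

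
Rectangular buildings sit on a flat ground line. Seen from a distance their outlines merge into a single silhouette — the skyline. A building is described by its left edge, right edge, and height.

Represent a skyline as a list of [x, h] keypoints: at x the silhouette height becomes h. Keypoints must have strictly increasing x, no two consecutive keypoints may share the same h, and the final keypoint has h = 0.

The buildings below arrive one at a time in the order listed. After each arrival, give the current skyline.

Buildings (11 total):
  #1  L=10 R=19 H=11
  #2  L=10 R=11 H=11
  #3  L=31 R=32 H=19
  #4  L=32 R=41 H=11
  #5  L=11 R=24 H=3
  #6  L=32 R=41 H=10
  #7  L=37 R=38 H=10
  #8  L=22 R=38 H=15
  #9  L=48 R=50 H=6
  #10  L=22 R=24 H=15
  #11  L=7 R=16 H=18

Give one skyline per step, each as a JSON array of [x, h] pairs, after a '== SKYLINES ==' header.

== SKYLINES ==
[[10,11],[19,0]]
[[10,11],[19,0]]
[[10,11],[19,0],[31,19],[32,0]]
[[10,11],[19,0],[31,19],[32,11],[41,0]]
[[10,11],[19,3],[24,0],[31,19],[32,11],[41,0]]
[[10,11],[19,3],[24,0],[31,19],[32,11],[41,0]]
[[10,11],[19,3],[24,0],[31,19],[32,11],[41,0]]
[[10,11],[19,3],[22,15],[31,19],[32,15],[38,11],[41,0]]
[[10,11],[19,3],[22,15],[31,19],[32,15],[38,11],[41,0],[48,6],[50,0]]
[[10,11],[19,3],[22,15],[31,19],[32,15],[38,11],[41,0],[48,6],[50,0]]
[[7,18],[16,11],[19,3],[22,15],[31,19],[32,15],[38,11],[41,0],[48,6],[50,0]]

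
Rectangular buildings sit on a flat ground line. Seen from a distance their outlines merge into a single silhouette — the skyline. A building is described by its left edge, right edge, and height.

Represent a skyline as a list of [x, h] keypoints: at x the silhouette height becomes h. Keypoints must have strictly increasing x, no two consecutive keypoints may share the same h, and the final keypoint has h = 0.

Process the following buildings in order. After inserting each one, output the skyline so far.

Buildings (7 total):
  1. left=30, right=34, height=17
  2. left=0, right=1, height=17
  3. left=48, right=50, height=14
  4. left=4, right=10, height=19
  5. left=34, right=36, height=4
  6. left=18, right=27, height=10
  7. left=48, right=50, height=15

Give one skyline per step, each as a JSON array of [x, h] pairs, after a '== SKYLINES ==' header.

== SKYLINES ==
[[30,17],[34,0]]
[[0,17],[1,0],[30,17],[34,0]]
[[0,17],[1,0],[30,17],[34,0],[48,14],[50,0]]
[[0,17],[1,0],[4,19],[10,0],[30,17],[34,0],[48,14],[50,0]]
[[0,17],[1,0],[4,19],[10,0],[30,17],[34,4],[36,0],[48,14],[50,0]]
[[0,17],[1,0],[4,19],[10,0],[18,10],[27,0],[30,17],[34,4],[36,0],[48,14],[50,0]]
[[0,17],[1,0],[4,19],[10,0],[18,10],[27,0],[30,17],[34,4],[36,0],[48,15],[50,0]]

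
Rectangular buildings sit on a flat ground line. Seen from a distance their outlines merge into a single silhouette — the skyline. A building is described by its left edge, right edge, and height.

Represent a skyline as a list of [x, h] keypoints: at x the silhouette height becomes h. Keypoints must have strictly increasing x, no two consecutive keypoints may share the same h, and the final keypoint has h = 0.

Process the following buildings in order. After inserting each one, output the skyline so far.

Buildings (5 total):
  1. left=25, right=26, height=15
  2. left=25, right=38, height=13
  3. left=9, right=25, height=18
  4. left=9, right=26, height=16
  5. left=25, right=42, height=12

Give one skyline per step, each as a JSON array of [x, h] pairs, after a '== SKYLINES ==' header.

== SKYLINES ==
[[25,15],[26,0]]
[[25,15],[26,13],[38,0]]
[[9,18],[25,15],[26,13],[38,0]]
[[9,18],[25,16],[26,13],[38,0]]
[[9,18],[25,16],[26,13],[38,12],[42,0]]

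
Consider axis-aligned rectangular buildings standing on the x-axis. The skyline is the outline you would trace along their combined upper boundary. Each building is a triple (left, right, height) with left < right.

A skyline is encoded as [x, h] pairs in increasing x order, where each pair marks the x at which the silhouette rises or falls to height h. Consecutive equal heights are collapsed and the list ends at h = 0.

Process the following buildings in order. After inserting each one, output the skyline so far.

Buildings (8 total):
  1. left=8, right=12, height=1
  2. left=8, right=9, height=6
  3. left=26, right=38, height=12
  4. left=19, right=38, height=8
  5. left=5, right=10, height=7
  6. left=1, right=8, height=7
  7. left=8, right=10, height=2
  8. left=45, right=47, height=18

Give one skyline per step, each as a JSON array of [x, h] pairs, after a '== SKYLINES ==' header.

== SKYLINES ==
[[8,1],[12,0]]
[[8,6],[9,1],[12,0]]
[[8,6],[9,1],[12,0],[26,12],[38,0]]
[[8,6],[9,1],[12,0],[19,8],[26,12],[38,0]]
[[5,7],[10,1],[12,0],[19,8],[26,12],[38,0]]
[[1,7],[10,1],[12,0],[19,8],[26,12],[38,0]]
[[1,7],[10,1],[12,0],[19,8],[26,12],[38,0]]
[[1,7],[10,1],[12,0],[19,8],[26,12],[38,0],[45,18],[47,0]]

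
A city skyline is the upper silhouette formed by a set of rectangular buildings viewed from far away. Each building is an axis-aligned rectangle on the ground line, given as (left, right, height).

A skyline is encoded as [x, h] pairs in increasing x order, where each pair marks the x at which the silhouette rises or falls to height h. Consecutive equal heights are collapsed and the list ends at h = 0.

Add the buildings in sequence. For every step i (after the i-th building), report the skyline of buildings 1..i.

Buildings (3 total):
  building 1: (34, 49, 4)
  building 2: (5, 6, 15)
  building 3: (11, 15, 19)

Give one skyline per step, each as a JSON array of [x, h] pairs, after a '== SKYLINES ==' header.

== SKYLINES ==
[[34,4],[49,0]]
[[5,15],[6,0],[34,4],[49,0]]
[[5,15],[6,0],[11,19],[15,0],[34,4],[49,0]]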